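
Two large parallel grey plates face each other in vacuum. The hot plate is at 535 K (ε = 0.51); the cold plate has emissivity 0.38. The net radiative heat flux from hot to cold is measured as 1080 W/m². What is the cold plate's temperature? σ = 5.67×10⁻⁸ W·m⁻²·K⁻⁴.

T₂ ≈ 341 K

q = σ(T₁⁴ − T₂⁴)/(1/ε₁ + 1/ε₂ − 1); denominator = 3.592.
T₂⁴ = T₁⁴ − q·(1/ε₁+1/ε₂−1)/σ = 8.192×10¹⁰ − 1080·3.592/5.67×10⁻⁸
    = 1.350×10¹⁰ K⁴.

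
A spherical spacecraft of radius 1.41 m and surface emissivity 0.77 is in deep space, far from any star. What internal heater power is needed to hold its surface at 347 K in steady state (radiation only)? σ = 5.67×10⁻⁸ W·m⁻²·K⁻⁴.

P ≈ 15800 W

P = εσ·4πr²·T⁴.
4πr² = 24.98 m²; T⁴ = 1.450×10¹⁰ K⁴.
P = 0.77·5.67×10⁻⁸·24.98·1.450×10¹⁰.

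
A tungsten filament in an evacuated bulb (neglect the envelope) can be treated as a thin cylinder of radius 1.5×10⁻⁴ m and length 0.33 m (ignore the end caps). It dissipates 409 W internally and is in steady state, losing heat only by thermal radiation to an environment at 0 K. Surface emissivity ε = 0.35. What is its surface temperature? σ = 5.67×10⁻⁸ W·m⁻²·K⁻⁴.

Steady state: internal power = radiated power, P = εσA T⁴.
Radiating area A = 2πrL = 3.110×10⁻⁴ m².
T⁴ = P/(εσA) = 409/(0.35·5.67×10⁻⁸·3.110×10⁻⁴) = 6.627×10¹³ K⁴.
T = (6.627×10¹³)^(1/4).

T ≈ 2850 K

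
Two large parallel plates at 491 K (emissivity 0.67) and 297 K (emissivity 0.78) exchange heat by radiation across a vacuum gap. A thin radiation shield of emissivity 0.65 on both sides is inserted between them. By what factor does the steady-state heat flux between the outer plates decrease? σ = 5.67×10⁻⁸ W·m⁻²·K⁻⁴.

Without shield: q₀ = σΔ(T⁴)/(1/ε₁+1/ε₂−1) with denominator 1.775.
With shield the two gaps are in series; the resistances add: (1/ε₁+1/ε_s−1)+(1/ε_s+1/ε₂−1) = 2.031+1.821 = 3.852.
Heat-flux ratio q₀/q = 3.852/1.775.

factor ≈ 2.17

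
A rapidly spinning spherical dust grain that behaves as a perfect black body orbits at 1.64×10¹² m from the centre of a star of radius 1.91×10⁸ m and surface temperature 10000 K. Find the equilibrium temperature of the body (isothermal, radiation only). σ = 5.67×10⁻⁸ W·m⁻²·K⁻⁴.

T ≈ 76.3 K

The star's surface emits σT_*⁴; at distance d the flux is S = σT_*⁴(R_*/d)².
S = 5.67×10⁻⁸·(10000)⁴·(1.91×10⁸/1.64×10¹²)² = 7.691 W/m².
For an isothermal sphere T⁴ = (1−a)S/(4σ) = 3.391×10⁷ K⁴.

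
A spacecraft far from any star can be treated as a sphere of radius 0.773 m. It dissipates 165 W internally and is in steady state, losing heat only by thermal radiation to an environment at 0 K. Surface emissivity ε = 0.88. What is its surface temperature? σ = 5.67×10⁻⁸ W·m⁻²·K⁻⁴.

T ≈ 145 K

Steady state: internal power = radiated power, P = εσA T⁴.
Radiating area A = 4πr² = 7.509 m².
T⁴ = P/(εσA) = 165/(0.88·5.67×10⁻⁸·7.509) = 4.404×10⁸ K⁴.
T = (4.404×10⁸)^(1/4).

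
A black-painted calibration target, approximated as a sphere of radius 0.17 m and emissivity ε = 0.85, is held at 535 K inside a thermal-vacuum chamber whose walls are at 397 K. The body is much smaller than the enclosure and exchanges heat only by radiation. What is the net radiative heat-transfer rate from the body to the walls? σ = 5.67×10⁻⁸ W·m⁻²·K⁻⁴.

P_net ≈ 999 W

For a small grey body in a large enclosure: P_net = εσA(T_body⁴ − T_wall⁴).
A = 4πr² = 0.3632 m²; T_body⁴ − T_wall⁴ = 8.192×10¹⁰ − 2.484×10¹⁰ = 5.708×10¹⁰ K⁴.
|P_net| = 0.85·5.67×10⁻⁸·0.3632·5.708×10¹⁰.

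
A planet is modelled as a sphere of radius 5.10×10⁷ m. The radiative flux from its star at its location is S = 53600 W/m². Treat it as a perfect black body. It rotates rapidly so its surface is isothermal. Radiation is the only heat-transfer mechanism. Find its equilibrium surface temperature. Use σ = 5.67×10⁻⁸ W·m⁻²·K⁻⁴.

At equilibrium, absorbed power = emitted power.
Absorbing cross-section = πr² = 8.171×10¹⁵ m²; emitting surface = 4πr² = 3.269×10¹⁶ m² (ratio 4).
S·A_cross = εσ·A_surf·T⁴  ⇒  T⁴ = S/(4σ).
T⁴ = 1.00·53600/(4·5.67×10⁻⁸) = 2.363×10¹¹ K⁴.
T = (2.363×10¹¹)^(1/4).

T ≈ 697 K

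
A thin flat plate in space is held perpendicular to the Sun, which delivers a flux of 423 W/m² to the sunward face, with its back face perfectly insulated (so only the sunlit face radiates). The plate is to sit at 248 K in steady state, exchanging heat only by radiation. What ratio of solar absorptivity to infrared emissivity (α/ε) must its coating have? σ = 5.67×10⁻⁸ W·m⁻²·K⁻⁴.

Balance: αS·A = εσ·1A·T⁴ ⇒ α/ε = σT⁴/S.
α/ε = 5.67×10⁻⁸·(248)⁴/423 = 5.67×10⁻⁸·3.783×10⁹/423.

α/ε ≈ 0.507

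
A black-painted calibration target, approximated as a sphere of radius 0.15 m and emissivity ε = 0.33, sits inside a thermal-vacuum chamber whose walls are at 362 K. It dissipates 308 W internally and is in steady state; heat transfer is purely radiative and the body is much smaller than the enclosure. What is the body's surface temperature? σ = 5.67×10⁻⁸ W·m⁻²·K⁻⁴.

For a small grey body in a large enclosure, net radiated power = εσA(T⁴ − T_w⁴).
Steady state: P = εσA(T⁴ − T_w⁴) with A = 4πr² = 0.2827 m².
T⁴ = P/(εσA) + T_w⁴ = 308/(0.33·5.67×10⁻⁸·0.2827) + (362)⁴
    = 5.822×10¹⁰ + 1.717×10¹⁰ = 7.539×10¹⁰ K⁴.

T ≈ 524 K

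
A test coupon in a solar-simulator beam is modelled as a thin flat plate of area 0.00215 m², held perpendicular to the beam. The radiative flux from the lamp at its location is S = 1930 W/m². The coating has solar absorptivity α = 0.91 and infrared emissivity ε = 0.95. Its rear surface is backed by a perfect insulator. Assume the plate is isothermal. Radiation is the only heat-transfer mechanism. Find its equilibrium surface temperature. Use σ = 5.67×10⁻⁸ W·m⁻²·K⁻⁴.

T ≈ 425 K

At equilibrium, absorbed power = emitted power.
Absorbing cross-section = A = 0.002150 m²; emitting surface = A = 0.002150 m² (ratio 1).
αS·A_cross = εσ·A_surf·T⁴  ⇒  T⁴ = αS/(ε·1σ).
T⁴ = 0.910·1930/(0.95·1·5.67×10⁻⁸) = 3.261×10¹⁰ K⁴.
T = (3.261×10¹⁰)^(1/4).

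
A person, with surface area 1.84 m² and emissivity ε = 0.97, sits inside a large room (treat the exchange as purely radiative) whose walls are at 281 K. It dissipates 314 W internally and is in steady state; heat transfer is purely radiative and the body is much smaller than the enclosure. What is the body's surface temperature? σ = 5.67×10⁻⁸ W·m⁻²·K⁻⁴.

For a small grey body in a large enclosure, net radiated power = εσA(T⁴ − T_w⁴).
Steady state: P = εσA(T⁴ − T_w⁴) with A = 1.84 m².
T⁴ = P/(εσA) + T_w⁴ = 314/(0.97·5.67×10⁻⁸·1.840) + (281)⁴
    = 3.103×10⁹ + 6.235×10⁹ = 9.338×10⁹ K⁴.

T ≈ 311 K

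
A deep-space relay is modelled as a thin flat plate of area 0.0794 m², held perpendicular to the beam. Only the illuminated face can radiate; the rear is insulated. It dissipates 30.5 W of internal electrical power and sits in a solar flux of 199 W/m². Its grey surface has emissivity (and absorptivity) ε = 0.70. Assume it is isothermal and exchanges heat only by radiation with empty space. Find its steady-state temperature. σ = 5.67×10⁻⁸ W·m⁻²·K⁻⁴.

At steady state, absorbed solar power + internal power = radiated power.
Absorbed: α·S·A_cross = 0.70·199·0.07940 = 11.06 W (cross-section A).
Total input = 11.06 + 30.5 = 41.56 W.
Radiated: εσ·A_surf·T⁴ with A_surf = A = 0.07940 m².
T⁴ = 41.56/(0.70·5.67×10⁻⁸·0.07940) = 1.319×10¹⁰ K⁴.

T ≈ 339 K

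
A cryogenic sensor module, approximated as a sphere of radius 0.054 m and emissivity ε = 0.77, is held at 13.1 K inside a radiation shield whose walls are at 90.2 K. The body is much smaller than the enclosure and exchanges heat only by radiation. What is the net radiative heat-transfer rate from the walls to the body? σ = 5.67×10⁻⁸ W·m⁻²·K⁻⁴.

P_net ≈ 0.106 W

For a small grey body in a large enclosure: P_net = εσA(T_body⁴ − T_wall⁴).
A = 4πr² = 0.03664 m²; T_body⁴ − T_wall⁴ = 29450 − 6.620×10⁷ = -6.617×10⁷ K⁴.
|P_net| = 0.77·5.67×10⁻⁸·0.03664·6.617×10⁷.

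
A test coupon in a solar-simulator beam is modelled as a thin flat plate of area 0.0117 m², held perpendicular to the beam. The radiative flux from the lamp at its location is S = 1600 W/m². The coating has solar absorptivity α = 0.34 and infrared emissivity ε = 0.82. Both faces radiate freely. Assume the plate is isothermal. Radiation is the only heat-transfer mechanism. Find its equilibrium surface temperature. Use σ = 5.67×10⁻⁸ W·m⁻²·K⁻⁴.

At equilibrium, absorbed power = emitted power.
Absorbing cross-section = A = 0.01170 m²; emitting surface = 2A = 0.02340 m² (ratio 2).
αS·A_cross = εσ·A_surf·T⁴  ⇒  T⁴ = αS/(ε·2σ).
T⁴ = 0.340·1600/(0.82·2·5.67×10⁻⁸) = 5.850×10⁹ K⁴.
T = (5.850×10⁹)^(1/4).

T ≈ 277 K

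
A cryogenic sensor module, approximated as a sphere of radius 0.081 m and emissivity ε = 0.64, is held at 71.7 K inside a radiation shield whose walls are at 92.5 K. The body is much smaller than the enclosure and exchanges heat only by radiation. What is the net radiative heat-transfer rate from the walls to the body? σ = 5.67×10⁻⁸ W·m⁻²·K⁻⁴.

P_net ≈ 0.140 W

For a small grey body in a large enclosure: P_net = εσA(T_body⁴ − T_wall⁴).
A = 4πr² = 0.08245 m²; T_body⁴ − T_wall⁴ = 2.643×10⁷ − 7.321×10⁷ = -4.678×10⁷ K⁴.
|P_net| = 0.64·5.67×10⁻⁸·0.08245·4.678×10⁷.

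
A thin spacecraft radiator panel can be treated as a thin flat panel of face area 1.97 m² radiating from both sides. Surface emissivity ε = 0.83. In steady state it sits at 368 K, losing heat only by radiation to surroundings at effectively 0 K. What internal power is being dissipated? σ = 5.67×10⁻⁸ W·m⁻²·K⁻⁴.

P ≈ 3400 W

Steady state: P = εσA T⁴.
A = 2·1.97 = 3.940 m²; T⁴ = (368)⁴ = 1.834×10¹⁰ K⁴.
P = 0.83 × 5.67×10⁻⁸ × 3.940 × 1.834×10¹⁰.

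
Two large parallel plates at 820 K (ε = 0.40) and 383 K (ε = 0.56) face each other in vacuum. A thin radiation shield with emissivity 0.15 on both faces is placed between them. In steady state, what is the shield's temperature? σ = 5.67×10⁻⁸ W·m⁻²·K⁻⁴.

T_s ≈ 690 K

In steady state the net flux on the hot side equals that on the cold side.
σ(T₁⁴−T_s⁴)/D₁ = σ(T_s⁴−T₂⁴)/D₂, with D₁ = 1/ε₁+1/ε_s−1 = 8.167, D₂ = 1/ε_s+1/ε₂−1 = 7.452.
Solve for T_s⁴: T_s⁴ = (D₂·T₁⁴ + D₁·T₂⁴)/(D₁+D₂) = 2.270×10¹¹ K⁴.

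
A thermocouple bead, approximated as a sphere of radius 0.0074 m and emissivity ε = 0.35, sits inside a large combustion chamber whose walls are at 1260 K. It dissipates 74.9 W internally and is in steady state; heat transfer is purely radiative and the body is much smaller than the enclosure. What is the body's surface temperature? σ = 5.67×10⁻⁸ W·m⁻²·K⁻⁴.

T ≈ 1680 K

For a small grey body in a large enclosure, net radiated power = εσA(T⁴ − T_w⁴).
Steady state: P = εσA(T⁴ − T_w⁴) with A = 4πr² = 6.881×10⁻⁴ m².
T⁴ = P/(εσA) + T_w⁴ = 74.9/(0.35·5.67×10⁻⁸·6.881×10⁻⁴) + (1260)⁴
    = 5.485×10¹² + 2.520×10¹² = 8.005×10¹² K⁴.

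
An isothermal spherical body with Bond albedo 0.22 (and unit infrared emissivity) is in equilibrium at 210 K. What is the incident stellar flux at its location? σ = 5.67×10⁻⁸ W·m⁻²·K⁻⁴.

(1−a)S·πr² = σ·4πr²·T⁴ ⇒ S = 4σT⁴/(1−a).
S = 4·5.67×10⁻⁸·1.945×10⁹/0.780.

S ≈ 565 W/m²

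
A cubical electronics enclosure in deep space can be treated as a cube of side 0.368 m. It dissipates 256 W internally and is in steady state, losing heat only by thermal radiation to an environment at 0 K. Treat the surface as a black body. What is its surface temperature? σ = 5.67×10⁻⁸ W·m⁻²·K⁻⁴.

Steady state: internal power = radiated power, P = εσA T⁴.
Radiating area A = 6L² = 0.8125 m².
T⁴ = P/(εσA) = 256/(1.0·5.67×10⁻⁸·0.8125) = 5.557×10⁹ K⁴.
T = (5.557×10⁹)^(1/4).

T ≈ 273 K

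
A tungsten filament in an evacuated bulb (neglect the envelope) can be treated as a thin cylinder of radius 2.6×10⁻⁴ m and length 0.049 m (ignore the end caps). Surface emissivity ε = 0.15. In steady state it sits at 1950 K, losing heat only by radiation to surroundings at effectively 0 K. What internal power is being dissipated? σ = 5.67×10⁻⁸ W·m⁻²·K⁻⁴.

Steady state: P = εσA T⁴.
A = 2πrL = 8.005×10⁻⁵ m²; T⁴ = (1950)⁴ = 1.446×10¹³ K⁴.
P = 0.15 × 5.67×10⁻⁸ × 8.005×10⁻⁵ × 1.446×10¹³.

P ≈ 9.84 W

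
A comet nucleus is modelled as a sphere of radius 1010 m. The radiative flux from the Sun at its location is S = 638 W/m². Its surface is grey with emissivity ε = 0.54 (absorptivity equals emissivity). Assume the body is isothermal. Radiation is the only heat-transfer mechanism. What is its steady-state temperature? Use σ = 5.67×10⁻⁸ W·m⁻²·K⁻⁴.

T ≈ 230 K

At equilibrium, absorbed power = emitted power.
Absorbing cross-section = πr² = 3.205×10⁶ m²; emitting surface = 4πr² = 1.282×10⁷ m² (ratio 4).
εS·A_cross = εσ·A_surf·T⁴  ⇒  T⁴ = S/(4σ)   (ε cancels).
T⁴ = 638/(4·5.67×10⁻⁸) = 2.813×10⁹ K⁴.
T = (2.813×10⁹)^(1/4).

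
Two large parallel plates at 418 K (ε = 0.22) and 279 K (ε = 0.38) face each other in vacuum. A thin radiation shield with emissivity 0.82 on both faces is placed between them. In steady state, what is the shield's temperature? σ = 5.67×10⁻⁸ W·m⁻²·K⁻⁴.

T_s ≈ 351 K

In steady state the net flux on the hot side equals that on the cold side.
σ(T₁⁴−T_s⁴)/D₁ = σ(T_s⁴−T₂⁴)/D₂, with D₁ = 1/ε₁+1/ε_s−1 = 4.765, D₂ = 1/ε_s+1/ε₂−1 = 2.851.
Solve for T_s⁴: T_s⁴ = (D₂·T₁⁴ + D₁·T₂⁴)/(D₁+D₂) = 1.522×10¹⁰ K⁴.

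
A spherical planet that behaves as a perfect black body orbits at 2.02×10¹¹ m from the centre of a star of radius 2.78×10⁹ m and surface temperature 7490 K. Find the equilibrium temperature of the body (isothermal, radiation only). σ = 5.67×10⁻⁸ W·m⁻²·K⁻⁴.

The star's surface emits σT_*⁴; at distance d the flux is S = σT_*⁴(R_*/d)².
S = 5.67×10⁻⁸·(7490)⁴·(2.78×10⁹/2.02×10¹¹)² = 33800 W/m².
For an isothermal sphere T⁴ = (1−a)S/(4σ) = 1.490×10¹¹ K⁴.

T ≈ 621 K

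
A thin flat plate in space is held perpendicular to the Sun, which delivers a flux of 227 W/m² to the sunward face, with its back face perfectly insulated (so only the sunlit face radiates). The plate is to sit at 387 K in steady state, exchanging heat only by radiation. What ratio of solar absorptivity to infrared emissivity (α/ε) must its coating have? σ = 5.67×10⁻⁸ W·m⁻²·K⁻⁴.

Balance: αS·A = εσ·1A·T⁴ ⇒ α/ε = σT⁴/S.
α/ε = 5.67×10⁻⁸·(387)⁴/227 = 5.67×10⁻⁸·2.243×10¹⁰/227.

α/ε ≈ 5.60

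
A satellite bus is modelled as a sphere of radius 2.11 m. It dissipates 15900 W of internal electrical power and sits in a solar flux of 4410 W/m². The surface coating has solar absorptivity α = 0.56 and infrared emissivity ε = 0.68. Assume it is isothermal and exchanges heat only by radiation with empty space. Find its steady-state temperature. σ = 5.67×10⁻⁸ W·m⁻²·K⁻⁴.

T ≈ 391 K

At steady state, absorbed solar power + internal power = radiated power.
Absorbed: α·S·A_cross = 0.56·4410·13.99 = 34540 W (cross-section πr²).
Total input = 34540 + 15900 = 50440 W.
Radiated: εσ·A_surf·T⁴ with A_surf = 4πr² = 55.95 m².
T⁴ = 50440/(0.68·5.67×10⁻⁸·55.95) = 2.338×10¹⁰ K⁴.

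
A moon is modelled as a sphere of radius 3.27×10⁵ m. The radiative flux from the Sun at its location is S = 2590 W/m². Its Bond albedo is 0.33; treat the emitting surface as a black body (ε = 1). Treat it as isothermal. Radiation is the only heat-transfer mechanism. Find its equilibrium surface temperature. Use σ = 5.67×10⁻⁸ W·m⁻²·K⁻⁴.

T ≈ 296 K

At equilibrium, absorbed power = emitted power.
Absorbing cross-section = πr² = 3.359×10¹¹ m²; emitting surface = 4πr² = 1.344×10¹² m² (ratio 4).
(1−a)S·A_cross = εσ·A_surf·T⁴  ⇒  T⁴ = (1−a)S/(4σ).
T⁴ = 0.670·2590/(4·5.67×10⁻⁸) = 7.651×10⁹ K⁴.
T = (7.651×10⁹)^(1/4).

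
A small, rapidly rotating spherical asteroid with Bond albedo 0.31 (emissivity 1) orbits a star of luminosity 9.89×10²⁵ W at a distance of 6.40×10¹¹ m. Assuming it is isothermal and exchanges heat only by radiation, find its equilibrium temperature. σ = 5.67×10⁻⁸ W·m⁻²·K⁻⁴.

T ≈ 87.4 K

First find the stellar flux at distance d: S = L/(4πd²) = 9.89×10²⁵/(4π·(6.40×10¹¹)²) = 19.21 W/m².
For an isothermal sphere, absorbed (1−a)S·πr² = emitted σ·4πr²·T⁴, so T⁴ = (1−a)S/(4σ).
T⁴ = 0.690·19.21/(4·5.67×10⁻⁸) = 5.846×10⁷ K⁴.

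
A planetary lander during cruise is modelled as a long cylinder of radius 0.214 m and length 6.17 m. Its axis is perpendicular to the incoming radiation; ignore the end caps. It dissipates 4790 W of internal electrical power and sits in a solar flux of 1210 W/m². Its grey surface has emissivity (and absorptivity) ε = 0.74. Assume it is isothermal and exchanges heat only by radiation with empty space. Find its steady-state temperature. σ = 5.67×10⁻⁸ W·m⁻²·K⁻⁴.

At steady state, absorbed solar power + internal power = radiated power.
Absorbed: α·S·A_cross = 0.74·1210·2.641 = 2365 W (cross-section 2rL).
Total input = 2365 + 4790 = 7155 W.
Radiated: εσ·A_surf·T⁴ with A_surf = 2πrL = 8.296 m².
T⁴ = 7155/(0.74·5.67×10⁻⁸·8.296) = 2.055×10¹⁰ K⁴.

T ≈ 379 K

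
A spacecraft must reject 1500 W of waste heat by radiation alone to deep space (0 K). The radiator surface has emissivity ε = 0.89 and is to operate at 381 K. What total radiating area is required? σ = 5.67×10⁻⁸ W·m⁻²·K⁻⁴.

A ≈ 1.41 m²

P = εσA T⁴ ⇒ A = P/(εσT⁴).
T⁴ = 2.107×10¹⁰ K⁴.
A = 1500/(0.89 × 5.67×10⁻⁸ × 2.107×10¹⁰).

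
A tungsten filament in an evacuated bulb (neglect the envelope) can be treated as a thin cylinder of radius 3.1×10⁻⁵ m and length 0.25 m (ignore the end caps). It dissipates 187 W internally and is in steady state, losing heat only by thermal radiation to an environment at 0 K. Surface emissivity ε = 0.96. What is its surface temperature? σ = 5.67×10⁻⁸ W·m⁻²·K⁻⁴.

Steady state: internal power = radiated power, P = εσA T⁴.
Radiating area A = 2πrL = 4.869×10⁻⁵ m².
T⁴ = P/(εσA) = 187/(0.96·5.67×10⁻⁸·4.869×10⁻⁵) = 7.055×10¹³ K⁴.
T = (7.055×10¹³)^(1/4).

T ≈ 2900 K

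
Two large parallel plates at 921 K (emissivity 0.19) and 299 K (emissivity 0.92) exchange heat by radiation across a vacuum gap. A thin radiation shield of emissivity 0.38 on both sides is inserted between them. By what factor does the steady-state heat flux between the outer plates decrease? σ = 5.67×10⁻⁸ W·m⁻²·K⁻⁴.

factor ≈ 1.80

Without shield: q₀ = σΔ(T⁴)/(1/ε₁+1/ε₂−1) with denominator 5.350.
With shield the two gaps are in series; the resistances add: (1/ε₁+1/ε_s−1)+(1/ε_s+1/ε₂−1) = 6.895+2.719 = 9.613.
Heat-flux ratio q₀/q = 9.613/5.350.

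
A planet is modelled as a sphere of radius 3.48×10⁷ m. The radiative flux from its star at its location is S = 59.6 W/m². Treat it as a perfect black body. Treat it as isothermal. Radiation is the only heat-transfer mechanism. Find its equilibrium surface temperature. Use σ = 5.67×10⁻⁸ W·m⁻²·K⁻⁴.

T ≈ 127 K

At equilibrium, absorbed power = emitted power.
Absorbing cross-section = πr² = 3.805×10¹⁵ m²; emitting surface = 4πr² = 1.522×10¹⁶ m² (ratio 4).
S·A_cross = εσ·A_surf·T⁴  ⇒  T⁴ = S/(4σ).
T⁴ = 1.00·59.6/(4·5.67×10⁻⁸) = 2.628×10⁸ K⁴.
T = (2.628×10⁸)^(1/4).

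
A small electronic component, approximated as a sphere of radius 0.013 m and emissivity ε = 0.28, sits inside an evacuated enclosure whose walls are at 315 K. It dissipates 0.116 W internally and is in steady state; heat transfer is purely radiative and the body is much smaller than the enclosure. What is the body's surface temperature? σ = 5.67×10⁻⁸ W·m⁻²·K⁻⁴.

T ≈ 340 K

For a small grey body in a large enclosure, net radiated power = εσA(T⁴ − T_w⁴).
Steady state: P = εσA(T⁴ − T_w⁴) with A = 4πr² = 0.002124 m².
T⁴ = P/(εσA) + T_w⁴ = 0.116/(0.28·5.67×10⁻⁸·0.002124) + (315)⁴
    = 3.440×10⁹ + 9.846×10⁹ = 1.329×10¹⁰ K⁴.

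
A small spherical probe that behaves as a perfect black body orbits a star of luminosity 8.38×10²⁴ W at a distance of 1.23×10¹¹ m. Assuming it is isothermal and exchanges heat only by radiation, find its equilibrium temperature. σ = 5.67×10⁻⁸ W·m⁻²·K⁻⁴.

T ≈ 118 K

First find the stellar flux at distance d: S = L/(4πd²) = 8.38×10²⁴/(4π·(1.23×10¹¹)²) = 44.08 W/m².
For an isothermal sphere, absorbed (1−a)S·πr² = emitted σ·4πr²·T⁴, so T⁴ = (1−a)S/(4σ).
T⁴ = 1.00·44.08/(4·5.67×10⁻⁸) = 1.943×10⁸ K⁴.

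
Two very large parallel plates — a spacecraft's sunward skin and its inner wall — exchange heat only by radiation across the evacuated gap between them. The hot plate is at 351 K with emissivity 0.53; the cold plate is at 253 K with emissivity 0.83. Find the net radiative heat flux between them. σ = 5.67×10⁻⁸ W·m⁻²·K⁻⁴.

q ≈ 300 W/m²

For two infinite grey parallel plates, q = σ(T₁⁴ − T₂⁴)/(1/ε₁ + 1/ε₂ − 1).
T₁⁴ − T₂⁴ = 1.518×10¹⁰ − 4.097×10⁹ = 1.108×10¹⁰ K⁴.
1/ε₁ + 1/ε₂ − 1 = 1.887 + 1.205 − 1 = 2.092.
q = 5.67×10⁻⁸ × 1.108×10¹⁰ / 2.092.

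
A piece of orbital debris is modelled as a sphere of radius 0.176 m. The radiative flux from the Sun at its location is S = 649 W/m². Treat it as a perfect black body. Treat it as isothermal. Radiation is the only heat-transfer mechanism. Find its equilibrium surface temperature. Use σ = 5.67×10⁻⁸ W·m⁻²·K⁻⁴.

T ≈ 231 K

At equilibrium, absorbed power = emitted power.
Absorbing cross-section = πr² = 0.09731 m²; emitting surface = 4πr² = 0.3893 m² (ratio 4).
S·A_cross = εσ·A_surf·T⁴  ⇒  T⁴ = S/(4σ).
T⁴ = 1.00·649/(4·5.67×10⁻⁸) = 2.862×10⁹ K⁴.
T = (2.862×10⁹)^(1/4).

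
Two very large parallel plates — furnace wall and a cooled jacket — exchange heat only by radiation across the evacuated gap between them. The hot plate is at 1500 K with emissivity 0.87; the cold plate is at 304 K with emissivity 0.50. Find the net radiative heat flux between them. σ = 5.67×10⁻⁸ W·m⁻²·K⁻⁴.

For two infinite grey parallel plates, q = σ(T₁⁴ − T₂⁴)/(1/ε₁ + 1/ε₂ − 1).
T₁⁴ − T₂⁴ = 5.062×10¹² − 8.541×10⁹ = 5.054×10¹² K⁴.
1/ε₁ + 1/ε₂ − 1 = 1.149 + 2.000 − 1 = 2.149.
q = 5.67×10⁻⁸ × 5.054×10¹² / 2.149.

q ≈ 1.33×10⁵ W/m²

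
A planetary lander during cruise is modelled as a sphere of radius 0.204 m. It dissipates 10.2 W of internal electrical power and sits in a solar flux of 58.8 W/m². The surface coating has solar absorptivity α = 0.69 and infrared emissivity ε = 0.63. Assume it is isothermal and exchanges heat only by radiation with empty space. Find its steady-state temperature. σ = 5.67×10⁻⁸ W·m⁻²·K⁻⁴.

At steady state, absorbed solar power + internal power = radiated power.
Absorbed: α·S·A_cross = 0.69·58.8·0.1307 = 5.304 W (cross-section πr²).
Total input = 5.304 + 10.2 = 15.50 W.
Radiated: εσ·A_surf·T⁴ with A_surf = 4πr² = 0.5230 m².
T⁴ = 15.50/(0.63·5.67×10⁻⁸·0.5230) = 8.300×10⁸ K⁴.

T ≈ 170 K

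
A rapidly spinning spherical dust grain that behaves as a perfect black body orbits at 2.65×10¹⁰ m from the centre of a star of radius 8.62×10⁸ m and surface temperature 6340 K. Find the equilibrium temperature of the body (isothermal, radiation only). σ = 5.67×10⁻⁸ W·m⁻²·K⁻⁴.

T ≈ 809 K

The star's surface emits σT_*⁴; at distance d the flux is S = σT_*⁴(R_*/d)².
S = 5.67×10⁻⁸·(6340)⁴·(8.62×10⁸/2.65×10¹⁰)² = 96930 W/m².
For an isothermal sphere T⁴ = (1−a)S/(4σ) = 4.274×10¹¹ K⁴.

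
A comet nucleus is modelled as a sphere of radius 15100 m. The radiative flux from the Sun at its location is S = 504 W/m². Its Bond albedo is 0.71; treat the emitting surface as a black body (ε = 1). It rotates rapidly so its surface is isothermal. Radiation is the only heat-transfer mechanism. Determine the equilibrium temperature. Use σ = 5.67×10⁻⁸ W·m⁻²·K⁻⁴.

At equilibrium, absorbed power = emitted power.
Absorbing cross-section = πr² = 7.163×10⁸ m²; emitting surface = 4πr² = 2.865×10⁹ m² (ratio 4).
(1−a)S·A_cross = εσ·A_surf·T⁴  ⇒  T⁴ = (1−a)S/(4σ).
T⁴ = 0.290·504/(4·5.67×10⁻⁸) = 6.444×10⁸ K⁴.
T = (6.444×10⁸)^(1/4).

T ≈ 159 K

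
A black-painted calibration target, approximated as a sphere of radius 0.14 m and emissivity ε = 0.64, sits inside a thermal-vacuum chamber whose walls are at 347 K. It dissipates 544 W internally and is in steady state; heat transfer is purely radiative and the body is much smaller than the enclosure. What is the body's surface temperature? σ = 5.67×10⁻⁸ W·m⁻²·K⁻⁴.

For a small grey body in a large enclosure, net radiated power = εσA(T⁴ − T_w⁴).
Steady state: P = εσA(T⁴ − T_w⁴) with A = 4πr² = 0.2463 m².
T⁴ = P/(εσA) + T_w⁴ = 544/(0.64·5.67×10⁻⁸·0.2463) + (347)⁴
    = 6.087×10¹⁰ + 1.450×10¹⁰ = 7.536×10¹⁰ K⁴.

T ≈ 524 K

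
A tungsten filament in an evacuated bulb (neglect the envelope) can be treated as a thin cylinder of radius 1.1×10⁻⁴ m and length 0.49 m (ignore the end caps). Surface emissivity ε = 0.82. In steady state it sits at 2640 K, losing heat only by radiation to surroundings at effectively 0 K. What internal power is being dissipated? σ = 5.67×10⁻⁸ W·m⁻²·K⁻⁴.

P ≈ 765 W

Steady state: P = εσA T⁴.
A = 2πrL = 3.387×10⁻⁴ m²; T⁴ = (2640)⁴ = 4.858×10¹³ K⁴.
P = 0.82 × 5.67×10⁻⁸ × 3.387×10⁻⁴ × 4.858×10¹³.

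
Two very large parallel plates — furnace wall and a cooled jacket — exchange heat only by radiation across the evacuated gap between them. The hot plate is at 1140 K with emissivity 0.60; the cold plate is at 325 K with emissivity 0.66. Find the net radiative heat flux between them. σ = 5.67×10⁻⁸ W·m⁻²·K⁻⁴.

For two infinite grey parallel plates, q = σ(T₁⁴ − T₂⁴)/(1/ε₁ + 1/ε₂ − 1).
T₁⁴ − T₂⁴ = 1.689×10¹² − 1.116×10¹⁰ = 1.678×10¹² K⁴.
1/ε₁ + 1/ε₂ − 1 = 1.667 + 1.515 − 1 = 2.182.
q = 5.67×10⁻⁸ × 1.678×10¹² / 2.182.

q ≈ 43600 W/m²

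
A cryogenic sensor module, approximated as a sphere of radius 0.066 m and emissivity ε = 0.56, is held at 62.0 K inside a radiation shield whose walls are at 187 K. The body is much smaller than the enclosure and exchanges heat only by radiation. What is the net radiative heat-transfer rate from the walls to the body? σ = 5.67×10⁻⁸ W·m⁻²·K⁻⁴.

For a small grey body in a large enclosure: P_net = εσA(T_body⁴ − T_wall⁴).
A = 4πr² = 0.05474 m²; T_body⁴ − T_wall⁴ = 1.478×10⁷ − 1.223×10⁹ = -1.208×10⁹ K⁴.
|P_net| = 0.56·5.67×10⁻⁸·0.05474·1.208×10⁹.

P_net ≈ 2.10 W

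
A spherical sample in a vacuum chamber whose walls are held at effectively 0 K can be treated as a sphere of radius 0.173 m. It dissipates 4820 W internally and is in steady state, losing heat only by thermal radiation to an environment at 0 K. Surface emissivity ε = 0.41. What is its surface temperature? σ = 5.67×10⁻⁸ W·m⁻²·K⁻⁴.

T ≈ 862 K

Steady state: internal power = radiated power, P = εσA T⁴.
Radiating area A = 4πr² = 0.3761 m².
T⁴ = P/(εσA) = 4820/(0.41·5.67×10⁻⁸·0.3761) = 5.513×10¹¹ K⁴.
T = (5.513×10¹¹)^(1/4).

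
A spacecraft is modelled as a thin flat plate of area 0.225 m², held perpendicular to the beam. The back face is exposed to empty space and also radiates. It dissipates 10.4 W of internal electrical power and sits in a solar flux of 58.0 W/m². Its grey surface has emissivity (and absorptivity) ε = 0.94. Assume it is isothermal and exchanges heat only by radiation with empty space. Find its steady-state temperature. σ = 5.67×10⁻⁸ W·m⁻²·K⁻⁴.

T ≈ 175 K

At steady state, absorbed solar power + internal power = radiated power.
Absorbed: α·S·A_cross = 0.94·58.0·0.2250 = 12.27 W (cross-section A).
Total input = 12.27 + 10.4 = 22.67 W.
Radiated: εσ·A_surf·T⁴ with A_surf = 2A = 0.4500 m².
T⁴ = 22.67/(0.94·5.67×10⁻⁸·0.4500) = 9.451×10⁸ K⁴.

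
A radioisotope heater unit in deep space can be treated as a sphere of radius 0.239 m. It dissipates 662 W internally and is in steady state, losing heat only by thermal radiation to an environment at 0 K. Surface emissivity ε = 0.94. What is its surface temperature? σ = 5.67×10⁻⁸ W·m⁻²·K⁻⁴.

T ≈ 363 K

Steady state: internal power = radiated power, P = εσA T⁴.
Radiating area A = 4πr² = 0.7178 m².
T⁴ = P/(εσA) = 662/(0.94·5.67×10⁻⁸·0.7178) = 1.730×10¹⁰ K⁴.
T = (1.730×10¹⁰)^(1/4).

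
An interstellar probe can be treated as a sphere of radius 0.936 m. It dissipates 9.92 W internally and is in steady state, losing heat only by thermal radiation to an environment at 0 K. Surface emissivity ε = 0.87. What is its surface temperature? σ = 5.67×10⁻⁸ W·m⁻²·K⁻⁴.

T ≈ 65.4 K

Steady state: internal power = radiated power, P = εσA T⁴.
Radiating area A = 4πr² = 11.01 m².
T⁴ = P/(εσA) = 9.92/(0.87·5.67×10⁻⁸·11.01) = 1.827×10⁷ K⁴.
T = (1.827×10⁷)^(1/4).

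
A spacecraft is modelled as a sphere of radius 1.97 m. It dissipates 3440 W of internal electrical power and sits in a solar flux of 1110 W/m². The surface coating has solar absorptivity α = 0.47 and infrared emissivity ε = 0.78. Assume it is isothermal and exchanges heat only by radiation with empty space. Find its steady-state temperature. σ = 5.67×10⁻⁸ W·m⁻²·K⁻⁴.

T ≈ 260 K

At steady state, absorbed solar power + internal power = radiated power.
Absorbed: α·S·A_cross = 0.47·1110·12.19 = 6361 W (cross-section πr²).
Total input = 6361 + 3440 = 9801 W.
Radiated: εσ·A_surf·T⁴ with A_surf = 4πr² = 48.77 m².
T⁴ = 9801/(0.78·5.67×10⁻⁸·48.77) = 4.544×10⁹ K⁴.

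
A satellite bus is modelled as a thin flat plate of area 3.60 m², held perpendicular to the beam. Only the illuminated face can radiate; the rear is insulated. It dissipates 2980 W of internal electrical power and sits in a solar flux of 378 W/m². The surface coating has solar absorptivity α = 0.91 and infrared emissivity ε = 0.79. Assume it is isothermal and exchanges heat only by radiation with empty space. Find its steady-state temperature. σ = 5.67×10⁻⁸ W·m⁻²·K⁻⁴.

At steady state, absorbed solar power + internal power = radiated power.
Absorbed: α·S·A_cross = 0.91·378·3.600 = 1238 W (cross-section A).
Total input = 1238 + 2980 = 4218 W.
Radiated: εσ·A_surf·T⁴ with A_surf = A = 3.600 m².
T⁴ = 4218/(0.79·5.67×10⁻⁸·3.600) = 2.616×10¹⁰ K⁴.

T ≈ 402 K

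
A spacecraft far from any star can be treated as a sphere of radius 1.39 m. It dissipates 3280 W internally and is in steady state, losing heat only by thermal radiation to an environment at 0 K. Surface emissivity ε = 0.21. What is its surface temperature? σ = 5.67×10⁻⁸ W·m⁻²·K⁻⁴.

Steady state: internal power = radiated power, P = εσA T⁴.
Radiating area A = 4πr² = 24.28 m².
T⁴ = P/(εσA) = 3280/(0.21·5.67×10⁻⁸·24.28) = 1.135×10¹⁰ K⁴.
T = (1.135×10¹⁰)^(1/4).

T ≈ 326 K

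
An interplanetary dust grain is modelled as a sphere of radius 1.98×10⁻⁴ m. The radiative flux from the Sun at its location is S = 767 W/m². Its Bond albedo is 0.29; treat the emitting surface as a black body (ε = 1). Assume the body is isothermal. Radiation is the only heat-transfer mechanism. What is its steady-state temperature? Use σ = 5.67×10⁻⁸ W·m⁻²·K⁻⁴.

T ≈ 221 K

At equilibrium, absorbed power = emitted power.
Absorbing cross-section = πr² = 1.232×10⁻⁷ m²; emitting surface = 4πr² = 4.927×10⁻⁷ m² (ratio 4).
(1−a)S·A_cross = εσ·A_surf·T⁴  ⇒  T⁴ = (1−a)S/(4σ).
T⁴ = 0.710·767/(4·5.67×10⁻⁸) = 2.401×10⁹ K⁴.
T = (2.401×10⁹)^(1/4).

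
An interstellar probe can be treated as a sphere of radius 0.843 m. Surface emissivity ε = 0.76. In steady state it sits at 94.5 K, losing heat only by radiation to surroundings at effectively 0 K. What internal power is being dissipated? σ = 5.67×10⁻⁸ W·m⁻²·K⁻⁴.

P ≈ 30.7 W

Steady state: P = εσA T⁴.
A = 4πr² = 8.930 m²; T⁴ = (94.5)⁴ = 7.975×10⁷ K⁴.
P = 0.76 × 5.67×10⁻⁸ × 8.930 × 7.975×10⁷.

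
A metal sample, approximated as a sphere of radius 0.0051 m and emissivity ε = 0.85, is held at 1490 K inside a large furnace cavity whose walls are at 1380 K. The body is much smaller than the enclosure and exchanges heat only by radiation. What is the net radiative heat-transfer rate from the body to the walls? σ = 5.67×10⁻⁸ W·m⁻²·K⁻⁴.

P_net ≈ 20.5 W

For a small grey body in a large enclosure: P_net = εσA(T_body⁴ − T_wall⁴).
A = 4πr² = 3.269×10⁻⁴ m²; T_body⁴ − T_wall⁴ = 4.929×10¹² − 3.627×10¹² = 1.302×10¹² K⁴.
|P_net| = 0.85·5.67×10⁻⁸·3.269×10⁻⁴·1.302×10¹².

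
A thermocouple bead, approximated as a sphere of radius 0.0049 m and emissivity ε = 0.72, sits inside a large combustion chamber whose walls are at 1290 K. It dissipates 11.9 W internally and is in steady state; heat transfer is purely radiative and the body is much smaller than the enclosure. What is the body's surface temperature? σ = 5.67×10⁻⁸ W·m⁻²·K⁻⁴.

T ≈ 1390 K

For a small grey body in a large enclosure, net radiated power = εσA(T⁴ − T_w⁴).
Steady state: P = εσA(T⁴ − T_w⁴) with A = 4πr² = 3.017×10⁻⁴ m².
T⁴ = P/(εσA) + T_w⁴ = 11.9/(0.72·5.67×10⁻⁸·3.017×10⁻⁴) + (1290)⁴
    = 9.661×10¹¹ + 2.769×10¹² = 3.735×10¹² K⁴.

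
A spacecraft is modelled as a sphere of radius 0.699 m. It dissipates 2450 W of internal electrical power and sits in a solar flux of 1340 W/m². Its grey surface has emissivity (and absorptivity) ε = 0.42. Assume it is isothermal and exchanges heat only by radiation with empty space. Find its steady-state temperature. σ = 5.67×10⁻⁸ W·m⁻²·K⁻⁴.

T ≈ 388 K

At steady state, absorbed solar power + internal power = radiated power.
Absorbed: α·S·A_cross = 0.42·1340·1.535 = 863.9 W (cross-section πr²).
Total input = 863.9 + 2450 = 3314 W.
Radiated: εσ·A_surf·T⁴ with A_surf = 4πr² = 6.140 m².
T⁴ = 3314/(0.42·5.67×10⁻⁸·6.140) = 2.266×10¹⁰ K⁴.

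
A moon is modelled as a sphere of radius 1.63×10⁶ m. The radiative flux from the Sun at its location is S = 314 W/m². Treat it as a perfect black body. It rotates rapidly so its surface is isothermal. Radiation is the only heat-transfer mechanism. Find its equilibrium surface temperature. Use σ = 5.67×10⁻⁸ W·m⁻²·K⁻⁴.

T ≈ 193 K

At equilibrium, absorbed power = emitted power.
Absorbing cross-section = πr² = 8.347×10¹² m²; emitting surface = 4πr² = 3.339×10¹³ m² (ratio 4).
S·A_cross = εσ·A_surf·T⁴  ⇒  T⁴ = S/(4σ).
T⁴ = 1.00·314/(4·5.67×10⁻⁸) = 1.384×10⁹ K⁴.
T = (1.384×10⁹)^(1/4).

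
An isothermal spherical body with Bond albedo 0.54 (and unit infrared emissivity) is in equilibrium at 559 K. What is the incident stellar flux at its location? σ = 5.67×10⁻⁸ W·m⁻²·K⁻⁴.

(1−a)S·πr² = σ·4πr²·T⁴ ⇒ S = 4σT⁴/(1−a).
S = 4·5.67×10⁻⁸·9.764×10¹⁰/0.460.

S ≈ 48100 W/m²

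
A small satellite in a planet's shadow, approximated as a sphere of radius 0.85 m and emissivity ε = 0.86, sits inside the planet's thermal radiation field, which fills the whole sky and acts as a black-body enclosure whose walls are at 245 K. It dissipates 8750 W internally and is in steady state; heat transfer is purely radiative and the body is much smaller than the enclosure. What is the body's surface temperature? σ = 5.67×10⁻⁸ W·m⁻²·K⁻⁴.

For a small grey body in a large enclosure, net radiated power = εσA(T⁴ − T_w⁴).
Steady state: P = εσA(T⁴ − T_w⁴) with A = 4πr² = 9.079 m².
T⁴ = P/(εσA) + T_w⁴ = 8750/(0.86·5.67×10⁻⁸·9.079) + (245)⁴
    = 1.976×10¹⁰ + 3.603×10⁹ = 2.337×10¹⁰ K⁴.

T ≈ 391 K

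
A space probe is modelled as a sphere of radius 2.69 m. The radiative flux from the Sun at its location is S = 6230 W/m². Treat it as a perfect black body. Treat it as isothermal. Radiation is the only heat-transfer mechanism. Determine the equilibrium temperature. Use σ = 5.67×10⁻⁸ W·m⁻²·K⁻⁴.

T ≈ 407 K

At equilibrium, absorbed power = emitted power.
Absorbing cross-section = πr² = 22.73 m²; emitting surface = 4πr² = 90.93 m² (ratio 4).
S·A_cross = εσ·A_surf·T⁴  ⇒  T⁴ = S/(4σ).
T⁴ = 1.00·6230/(4·5.67×10⁻⁸) = 2.747×10¹⁰ K⁴.
T = (2.747×10¹⁰)^(1/4).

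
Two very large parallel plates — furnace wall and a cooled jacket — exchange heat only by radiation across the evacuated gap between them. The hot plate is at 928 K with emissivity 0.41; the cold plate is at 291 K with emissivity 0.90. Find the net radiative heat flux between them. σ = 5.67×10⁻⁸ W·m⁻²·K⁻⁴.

q ≈ 16300 W/m²

For two infinite grey parallel plates, q = σ(T₁⁴ − T₂⁴)/(1/ε₁ + 1/ε₂ − 1).
T₁⁴ − T₂⁴ = 7.416×10¹¹ − 7.171×10⁹ = 7.345×10¹¹ K⁴.
1/ε₁ + 1/ε₂ − 1 = 2.439 + 1.111 − 1 = 2.550.
q = 5.67×10⁻⁸ × 7.345×10¹¹ / 2.550.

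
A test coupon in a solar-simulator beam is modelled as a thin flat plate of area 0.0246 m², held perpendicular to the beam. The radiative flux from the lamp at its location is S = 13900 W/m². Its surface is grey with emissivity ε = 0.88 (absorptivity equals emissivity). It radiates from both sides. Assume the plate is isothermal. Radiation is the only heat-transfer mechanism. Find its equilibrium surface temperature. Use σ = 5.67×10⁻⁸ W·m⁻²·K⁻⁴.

T ≈ 592 K

At equilibrium, absorbed power = emitted power.
Absorbing cross-section = A = 0.02460 m²; emitting surface = 2A = 0.04920 m² (ratio 2).
εS·A_cross = εσ·A_surf·T⁴  ⇒  T⁴ = S/(2σ)   (ε cancels).
T⁴ = 13900/(2·5.67×10⁻⁸) = 1.226×10¹¹ K⁴.
T = (1.226×10¹¹)^(1/4).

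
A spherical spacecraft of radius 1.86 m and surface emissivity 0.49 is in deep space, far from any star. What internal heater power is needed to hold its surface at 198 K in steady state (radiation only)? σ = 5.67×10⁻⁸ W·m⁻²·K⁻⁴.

P = εσ·4πr²·T⁴.
4πr² = 43.47 m²; T⁴ = 1.537×10⁹ K⁴.
P = 0.49·5.67×10⁻⁸·43.47·1.537×10⁹.

P ≈ 1860 W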